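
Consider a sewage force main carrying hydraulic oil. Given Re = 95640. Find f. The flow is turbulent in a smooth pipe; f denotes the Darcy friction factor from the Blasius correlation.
Formula: f = \frac{0.316}{Re^{0.25}}
f = 0.316/95640^0.25 = 0.01797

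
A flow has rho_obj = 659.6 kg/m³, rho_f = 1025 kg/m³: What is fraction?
Formula: f_{sub} = \frac{\rho_{obj}}{\rho_f}
fraction = 659.6/1025 = 0.6435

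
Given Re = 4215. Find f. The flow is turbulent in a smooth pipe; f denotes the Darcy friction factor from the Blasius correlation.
Formula: f = \frac{0.316}{Re^{0.25}}
f = 0.316/4215^0.25 = 0.03922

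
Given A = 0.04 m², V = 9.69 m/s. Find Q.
Formula: Q = A V
Q = 0.04·9.69·1000 = 387.6 L/s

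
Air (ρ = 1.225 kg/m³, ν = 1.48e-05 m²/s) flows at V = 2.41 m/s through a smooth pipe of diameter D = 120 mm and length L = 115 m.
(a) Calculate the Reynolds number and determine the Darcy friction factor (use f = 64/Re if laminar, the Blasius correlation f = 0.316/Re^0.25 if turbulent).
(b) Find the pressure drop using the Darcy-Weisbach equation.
(a) Re = V·D/ν = 2.41·0.12/1.48e-05 = 19541 → turbulent (Re > 4000); f = 0.316/Re^0.25 = 0.316/19541^0.25 = 0.026727
(b) Darcy-Weisbach: ΔP = f·(L/D)·½ρV²/1000 = 0.026727·(115/0.120)·½·1.225·2.41²/1000 = 0.09112 kPa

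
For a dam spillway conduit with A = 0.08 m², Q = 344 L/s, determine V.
Formula: Q = A V
Substituting knowns: 344 = 0.08·V·1000
Solving for V: V = (344/1000)/0.08 = 4.3 m/s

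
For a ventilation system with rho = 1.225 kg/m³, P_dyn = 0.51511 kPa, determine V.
Formula: P_{dyn} = \frac{1}{2} \rho V^2
Substituting knowns: 0.51511 = 0.5·1.225·V²/1000
Solving for V: V = √(2·(0.51511·1000)/1.225) = 29 m/s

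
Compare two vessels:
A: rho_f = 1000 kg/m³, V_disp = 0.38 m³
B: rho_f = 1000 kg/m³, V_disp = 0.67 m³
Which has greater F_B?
F_B(A) = 3728 N, F_B(B) = 6573 N. Answer: B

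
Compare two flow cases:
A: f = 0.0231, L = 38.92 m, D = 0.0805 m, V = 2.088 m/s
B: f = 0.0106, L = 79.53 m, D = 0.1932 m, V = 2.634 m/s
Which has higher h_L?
h_L(A) = 2.482 m, h_L(B) = 1.543 m. Answer: A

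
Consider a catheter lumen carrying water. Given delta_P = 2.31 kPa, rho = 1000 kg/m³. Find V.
Formula: V = \sqrt{\frac{2 \Delta P}{\rho}}
V = √(2·(2.31·1000)/1000) = 2.149 m/s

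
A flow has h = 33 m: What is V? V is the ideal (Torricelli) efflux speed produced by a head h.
Formula: V = \sqrt{2 g h}
V = √(2·9.81·33) = 25.45 m/s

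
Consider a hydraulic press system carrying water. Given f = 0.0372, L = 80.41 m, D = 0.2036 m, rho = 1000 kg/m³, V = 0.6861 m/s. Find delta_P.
Formula: \Delta P = f \frac{L}{D} \frac{\rho V^2}{2}
delta_P = 0.0372·(80.41/0.2036)·0.5·1000·0.6861²/1000 = 3.458 kPa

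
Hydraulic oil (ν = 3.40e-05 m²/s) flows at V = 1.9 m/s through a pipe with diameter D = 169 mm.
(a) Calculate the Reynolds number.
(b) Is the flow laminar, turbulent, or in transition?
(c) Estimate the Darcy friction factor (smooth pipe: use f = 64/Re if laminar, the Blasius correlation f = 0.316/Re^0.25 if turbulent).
(a) Re = V·D/ν = 1.9·0.169/3.40e-05 = 9444.1
(b) Flow regime: turbulent (Re > 4000)
(c) Friction factor: f = 0.316/Re^0.25 = 0.316/9444.1^0.25 = 0.03206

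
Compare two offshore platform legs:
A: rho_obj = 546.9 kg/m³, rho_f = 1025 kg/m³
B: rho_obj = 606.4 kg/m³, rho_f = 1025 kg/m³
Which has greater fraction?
fraction(A) = 0.5336, fraction(B) = 0.5916. Answer: B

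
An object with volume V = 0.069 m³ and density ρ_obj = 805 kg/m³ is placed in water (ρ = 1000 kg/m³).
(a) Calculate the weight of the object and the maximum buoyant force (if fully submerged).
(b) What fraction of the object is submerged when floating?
(a) W=rho_obj*g*V=805*9.81*0.069=544.9 N; F_B(max)=rho*g*V=1000*9.81*0.069=676.9 N
(b) Floating fraction=rho_obj/rho=805/1000=0.805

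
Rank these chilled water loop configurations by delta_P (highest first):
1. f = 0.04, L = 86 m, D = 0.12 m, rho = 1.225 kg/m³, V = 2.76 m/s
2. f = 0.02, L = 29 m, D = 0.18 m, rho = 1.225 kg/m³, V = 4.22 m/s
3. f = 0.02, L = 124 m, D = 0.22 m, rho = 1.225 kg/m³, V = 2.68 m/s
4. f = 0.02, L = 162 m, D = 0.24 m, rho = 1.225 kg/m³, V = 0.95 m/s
Case 1: delta_P = 0.1338 kPa
Case 2: delta_P = 0.03515 kPa
Case 3: delta_P = 0.04959 kPa
Case 4: delta_P = 0.007463 kPa
Ranking (highest first): 1, 3, 2, 4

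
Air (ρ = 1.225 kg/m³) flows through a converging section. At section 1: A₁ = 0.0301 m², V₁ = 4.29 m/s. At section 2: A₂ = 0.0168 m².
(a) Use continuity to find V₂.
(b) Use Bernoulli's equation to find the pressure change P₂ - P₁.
(a) Continuity: A₁V₁=A₂V₂ -> V₂=A₁V₁/A₂=0.0301*4.29/0.0168=7.69 m/s
(b) Bernoulli: P₂-P₁=0.5*rho*(V₁^2-V₂^2)/1000=0.5*1.225*(4.29^2-7.69^2)/1000=-0.02495 kPa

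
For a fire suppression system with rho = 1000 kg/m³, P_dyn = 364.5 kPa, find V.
Formula: P_{dyn} = \frac{1}{2} \rho V^2
Substituting knowns: 364.5 = 0.5·1000·V²/1000
Solving for V: V = √(2·(364.5·1000)/1000) = 27 m/s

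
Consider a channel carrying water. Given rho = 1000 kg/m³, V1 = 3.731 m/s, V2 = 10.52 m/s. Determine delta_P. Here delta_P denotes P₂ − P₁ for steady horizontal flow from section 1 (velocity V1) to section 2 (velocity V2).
Formula: \Delta P = \frac{1}{2} \rho (V_1^2 - V_2^2)
delta_P = 0.5·1000·(3.731² − 10.52²)/1000 = -48.38 kPa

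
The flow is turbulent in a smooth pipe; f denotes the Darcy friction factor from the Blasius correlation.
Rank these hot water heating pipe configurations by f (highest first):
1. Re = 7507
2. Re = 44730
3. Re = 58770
Case 1: f = 0.03395
Case 2: f = 0.02173
Case 3: f = 0.0203
Ranking (highest first): 1, 2, 3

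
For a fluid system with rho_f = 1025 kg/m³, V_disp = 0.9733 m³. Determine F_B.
Formula: F_B = \rho_f g V_{disp}
F_B = 1025·9.81·0.9733 = 9787 N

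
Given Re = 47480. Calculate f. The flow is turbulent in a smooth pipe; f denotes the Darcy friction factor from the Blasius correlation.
Formula: f = \frac{0.316}{Re^{0.25}}
f = 0.316/47480^0.25 = 0.02141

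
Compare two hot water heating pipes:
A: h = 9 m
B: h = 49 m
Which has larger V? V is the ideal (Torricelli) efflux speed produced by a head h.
V(A) = 13.29 m/s, V(B) = 31.01 m/s. Answer: B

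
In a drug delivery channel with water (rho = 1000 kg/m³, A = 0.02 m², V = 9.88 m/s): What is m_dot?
Formula: \dot{m} = \rho A V
m_dot = 1000·0.02·9.88 = 197.6 kg/s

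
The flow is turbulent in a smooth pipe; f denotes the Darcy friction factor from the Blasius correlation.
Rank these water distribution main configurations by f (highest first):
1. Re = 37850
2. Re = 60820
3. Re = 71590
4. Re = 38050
Case 1: f = 0.02266
Case 2: f = 0.02012
Case 3: f = 0.01932
Case 4: f = 0.02263
Ranking (highest first): 1, 4, 2, 3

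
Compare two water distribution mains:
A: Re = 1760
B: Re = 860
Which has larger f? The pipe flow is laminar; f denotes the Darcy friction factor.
f(A) = 0.03636, f(B) = 0.07442. Answer: B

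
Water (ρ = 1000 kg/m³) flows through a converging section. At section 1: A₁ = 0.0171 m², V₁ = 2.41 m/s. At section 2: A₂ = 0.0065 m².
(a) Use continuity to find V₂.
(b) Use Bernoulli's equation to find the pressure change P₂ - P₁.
(a) Continuity: A₁V₁=A₂V₂ -> V₂=A₁V₁/A₂=0.0171*2.41/0.0065=6.34 m/s
(b) Bernoulli: P₂-P₁=0.5*rho*(V₁^2-V₂^2)/1000=0.5*1000*(2.41^2-6.34^2)/1000=-17.19 kPa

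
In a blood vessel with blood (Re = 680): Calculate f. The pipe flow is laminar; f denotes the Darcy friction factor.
Formula: f = \frac{64}{Re}
f = 64/680 = 0.09412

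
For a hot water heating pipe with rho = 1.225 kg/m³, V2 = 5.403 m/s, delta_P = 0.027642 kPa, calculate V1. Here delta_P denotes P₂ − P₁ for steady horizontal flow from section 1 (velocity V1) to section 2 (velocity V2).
Formula: \Delta P = \frac{1}{2} \rho (V_1^2 - V_2^2)
Substituting knowns: 0.027642 = 0.5·1.225·(V1² − 5.403²)/1000
Solving for V1: V1 = √(5.403² + 2·(0.027642·1000)/1.225) = 8.621 m/s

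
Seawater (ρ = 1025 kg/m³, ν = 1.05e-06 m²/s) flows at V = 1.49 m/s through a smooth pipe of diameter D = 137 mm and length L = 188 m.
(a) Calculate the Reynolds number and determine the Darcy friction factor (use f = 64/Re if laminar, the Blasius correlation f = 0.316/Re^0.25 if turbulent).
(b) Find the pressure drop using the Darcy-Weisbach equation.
(a) Re = V·D/ν = 1.49·0.137/1.05e-06 = 194410 → turbulent (Re > 4000); f = 0.316/Re^0.25 = 0.316/194410^0.25 = 0.015049 (Blasius is strictly valid for Re ≲ 1e5; used here as the smooth-pipe estimate the problem specifies)
(b) Darcy-Weisbach: ΔP = f·(L/D)·½ρV²/1000 = 0.015049·(188/0.137)·½·1025·1.49²/1000 = 23.5 kPa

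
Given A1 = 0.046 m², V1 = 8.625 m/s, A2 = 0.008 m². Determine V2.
Formula: V_2 = \frac{A_1 V_1}{A_2}
V2 = 0.046·8.625/0.008 = 49.59 m/s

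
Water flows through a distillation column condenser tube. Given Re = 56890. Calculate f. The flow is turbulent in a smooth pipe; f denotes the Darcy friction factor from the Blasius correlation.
Formula: f = \frac{0.316}{Re^{0.25}}
f = 0.316/56890^0.25 = 0.02046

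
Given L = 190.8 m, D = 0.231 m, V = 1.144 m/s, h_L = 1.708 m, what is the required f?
Formula: h_L = f \frac{L}{D} \frac{V^2}{2g}
Substituting knowns: 1.708 = f·(190.8/0.231)·1.144²/(2·9.81)
Solving for f: f = 1.708·2·9.81/((190.8/0.231)·1.144²) = 0.031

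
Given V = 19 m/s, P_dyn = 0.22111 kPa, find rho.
Formula: P_{dyn} = \frac{1}{2} \rho V^2
Substituting knowns: 0.22111 = 0.5·rho·19²/1000
Solving for rho: rho = 2·(0.22111·1000)/19² = 1.225 kg/m³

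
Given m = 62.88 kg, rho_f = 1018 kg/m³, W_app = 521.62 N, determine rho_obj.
Formula: W_{app} = mg\left(1 - \frac{\rho_f}{\rho_{obj}}\right)
Substituting knowns: 521.62 = 62.88·9.81·(1 − 1018/rho_obj)
Solving for rho_obj: rho_obj = 1018/(1 − 521.62/(62.88·9.81)) = 6594 kg/m³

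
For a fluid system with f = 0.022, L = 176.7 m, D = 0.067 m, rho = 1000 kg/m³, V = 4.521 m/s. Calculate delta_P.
Formula: \Delta P = f \frac{L}{D} \frac{\rho V^2}{2}
delta_P = 0.022·(176.7/0.067)·0.5·1000·4.521²/1000 = 593 kPa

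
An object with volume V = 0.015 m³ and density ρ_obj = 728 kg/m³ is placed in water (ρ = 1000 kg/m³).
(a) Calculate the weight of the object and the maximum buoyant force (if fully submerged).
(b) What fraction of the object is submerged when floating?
(a) W=rho_obj*g*V=728*9.81*0.015=107.1 N; F_B(max)=rho*g*V=1000*9.81*0.015=147.2 N
(b) Floating fraction=rho_obj/rho=728/1000=0.728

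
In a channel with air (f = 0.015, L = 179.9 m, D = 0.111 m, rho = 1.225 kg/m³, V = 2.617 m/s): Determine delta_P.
Formula: \Delta P = f \frac{L}{D} \frac{\rho V^2}{2}
delta_P = 0.015·(179.9/0.111)·0.5·1.225·2.617²/1000 = 0.102 kPa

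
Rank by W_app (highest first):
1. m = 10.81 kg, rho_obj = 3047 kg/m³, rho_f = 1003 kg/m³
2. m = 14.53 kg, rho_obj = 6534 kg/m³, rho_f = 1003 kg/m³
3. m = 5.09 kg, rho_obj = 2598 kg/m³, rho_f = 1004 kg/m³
Case 1: W_app = 71.14 N
Case 2: W_app = 120.7 N
Case 3: W_app = 30.64 N
Ranking (highest first): 2, 1, 3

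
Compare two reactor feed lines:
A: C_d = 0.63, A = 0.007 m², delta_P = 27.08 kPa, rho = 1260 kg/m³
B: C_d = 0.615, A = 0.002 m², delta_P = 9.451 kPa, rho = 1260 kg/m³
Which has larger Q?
Q(A) = 28.91 L/s, Q(B) = 4.764 L/s. Answer: A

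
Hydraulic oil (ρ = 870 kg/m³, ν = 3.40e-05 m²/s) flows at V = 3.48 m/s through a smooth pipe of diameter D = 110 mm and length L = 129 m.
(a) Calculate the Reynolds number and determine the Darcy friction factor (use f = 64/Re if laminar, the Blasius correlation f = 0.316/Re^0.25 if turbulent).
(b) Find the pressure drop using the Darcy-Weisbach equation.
(a) Re = V·D/ν = 3.48·0.11/3.40e-05 = 11259 → turbulent (Re > 4000); f = 0.316/Re^0.25 = 0.316/11259^0.25 = 0.030677
(b) Darcy-Weisbach: ΔP = f·(L/D)·½ρV²/1000 = 0.030677·(129/0.110)·½·870·3.48²/1000 = 189.5 kPa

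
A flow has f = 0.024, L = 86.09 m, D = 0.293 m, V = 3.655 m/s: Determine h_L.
Formula: h_L = f \frac{L}{D} \frac{V^2}{2g}
h_L = 0.024·(86.09/0.293)·3.655²/(2·9.81) = 4.801 m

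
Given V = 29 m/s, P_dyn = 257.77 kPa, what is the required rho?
Formula: P_{dyn} = \frac{1}{2} \rho V^2
Substituting knowns: 257.77 = 0.5·rho·29²/1000
Solving for rho: rho = 2·(257.77·1000)/29² = 613 kg/m³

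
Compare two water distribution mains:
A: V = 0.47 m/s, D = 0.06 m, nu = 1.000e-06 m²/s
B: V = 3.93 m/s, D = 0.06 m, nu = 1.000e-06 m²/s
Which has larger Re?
Re(A) = 28200, Re(B) = 235800. Answer: B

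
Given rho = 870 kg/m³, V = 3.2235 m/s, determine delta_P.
Formula: V = \sqrt{\frac{2 \Delta P}{\rho}}
Substituting knowns: 3.2235 = √(2·(delta_P·1000)/870)
Solving for delta_P: delta_P = 3.2235²·870/2/1000 = 4.52 kPa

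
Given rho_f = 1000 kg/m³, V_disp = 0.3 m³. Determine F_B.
Formula: F_B = \rho_f g V_{disp}
F_B = 1000·9.81·0.3 = 2943 N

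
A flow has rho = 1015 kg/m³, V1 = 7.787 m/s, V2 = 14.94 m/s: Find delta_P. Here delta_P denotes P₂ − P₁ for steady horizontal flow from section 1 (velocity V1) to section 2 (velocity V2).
Formula: \Delta P = \frac{1}{2} \rho (V_1^2 - V_2^2)
delta_P = 0.5·1015·(7.787² − 14.94²)/1000 = -82.5 kPa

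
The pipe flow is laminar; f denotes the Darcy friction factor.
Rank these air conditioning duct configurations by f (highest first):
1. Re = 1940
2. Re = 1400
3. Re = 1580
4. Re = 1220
Case 1: f = 0.03299
Case 2: f = 0.04571
Case 3: f = 0.04051
Case 4: f = 0.05246
Ranking (highest first): 4, 2, 3, 1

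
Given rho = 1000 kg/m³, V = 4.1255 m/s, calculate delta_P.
Formula: V = \sqrt{\frac{2 \Delta P}{\rho}}
Substituting knowns: 4.1255 = √(2·(delta_P·1000)/1000)
Solving for delta_P: delta_P = 4.1255²·1000/2/1000 = 8.51 kPa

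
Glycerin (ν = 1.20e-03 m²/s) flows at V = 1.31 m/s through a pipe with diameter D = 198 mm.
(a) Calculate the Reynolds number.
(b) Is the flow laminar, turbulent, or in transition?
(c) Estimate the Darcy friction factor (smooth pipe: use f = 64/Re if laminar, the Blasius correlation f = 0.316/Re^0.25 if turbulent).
(a) Re = V·D/ν = 1.31·0.198/1.20e-03 = 216.15
(b) Flow regime: laminar (Re < 2300)
(c) Friction factor: f = 64/Re = 64/216.15 = 0.2961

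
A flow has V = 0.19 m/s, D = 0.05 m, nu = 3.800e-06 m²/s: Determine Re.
Formula: Re = \frac{V D}{\nu}
Re = 0.19·0.05/3.800e-06 = 2500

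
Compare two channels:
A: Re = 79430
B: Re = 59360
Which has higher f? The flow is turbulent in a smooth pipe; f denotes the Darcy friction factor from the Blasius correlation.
f(A) = 0.01882, f(B) = 0.02024. Answer: B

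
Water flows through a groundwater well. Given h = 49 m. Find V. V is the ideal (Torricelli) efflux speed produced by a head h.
Formula: V = \sqrt{2 g h}
V = √(2·9.81·49) = 31.01 m/s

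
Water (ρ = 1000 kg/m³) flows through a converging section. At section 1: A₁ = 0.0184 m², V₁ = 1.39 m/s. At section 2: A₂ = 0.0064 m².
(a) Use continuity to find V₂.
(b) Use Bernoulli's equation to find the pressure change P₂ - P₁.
(a) Continuity: A₁V₁=A₂V₂ -> V₂=A₁V₁/A₂=0.0184*1.39/0.0064=4.00 m/s
(b) Bernoulli: P₂-P₁=0.5*rho*(V₁^2-V₂^2)/1000=0.5*1000*(1.39^2-4.00^2)/1000=-7.034 kPa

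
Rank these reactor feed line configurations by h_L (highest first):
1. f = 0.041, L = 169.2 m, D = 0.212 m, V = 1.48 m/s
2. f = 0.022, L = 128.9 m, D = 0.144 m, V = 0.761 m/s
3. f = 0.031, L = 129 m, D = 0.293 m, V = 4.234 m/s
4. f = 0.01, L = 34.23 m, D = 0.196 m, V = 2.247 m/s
Case 1: h_L = 3.653 m
Case 2: h_L = 0.5813 m
Case 3: h_L = 12.47 m
Case 4: h_L = 0.4494 m
Ranking (highest first): 3, 1, 2, 4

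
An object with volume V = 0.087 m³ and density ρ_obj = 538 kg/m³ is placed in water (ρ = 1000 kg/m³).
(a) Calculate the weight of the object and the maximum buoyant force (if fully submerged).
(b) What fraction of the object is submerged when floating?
(a) W=rho_obj*g*V=538*9.81*0.087=459.2 N; F_B(max)=rho*g*V=1000*9.81*0.087=853.5 N
(b) Floating fraction=rho_obj/rho=538/1000=0.538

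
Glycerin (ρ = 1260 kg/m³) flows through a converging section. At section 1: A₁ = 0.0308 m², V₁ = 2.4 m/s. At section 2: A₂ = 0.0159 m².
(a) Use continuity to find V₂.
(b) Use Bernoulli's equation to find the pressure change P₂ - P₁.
(a) Continuity: A₁V₁=A₂V₂ -> V₂=A₁V₁/A₂=0.0308*2.4/0.0159=4.65 m/s
(b) Bernoulli: P₂-P₁=0.5*rho*(V₁^2-V₂^2)/1000=0.5*1260*(2.4^2-4.65^2)/1000=-9.993 kPa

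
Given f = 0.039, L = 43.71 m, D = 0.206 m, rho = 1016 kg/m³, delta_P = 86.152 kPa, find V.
Formula: \Delta P = f \frac{L}{D} \frac{\rho V^2}{2}
Substituting knowns: 86.152 = 0.039·(43.71/0.206)·0.5·1016·V²/1000
Solving for V: V = √((86.152·1000)/(0.039·(43.71/0.206)·0.5·1016)) = 4.527 m/s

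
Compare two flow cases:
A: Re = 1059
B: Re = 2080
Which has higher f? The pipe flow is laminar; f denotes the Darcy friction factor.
f(A) = 0.06043, f(B) = 0.03077. Answer: A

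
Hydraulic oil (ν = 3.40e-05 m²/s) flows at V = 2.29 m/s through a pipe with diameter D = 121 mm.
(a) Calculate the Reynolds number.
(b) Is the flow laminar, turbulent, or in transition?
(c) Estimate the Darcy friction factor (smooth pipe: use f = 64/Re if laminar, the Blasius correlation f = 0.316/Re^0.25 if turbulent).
(a) Re = V·D/ν = 2.29·0.121/3.40e-05 = 8149.7
(b) Flow regime: turbulent (Re > 4000)
(c) Friction factor: f = 0.316/Re^0.25 = 0.316/8149.7^0.25 = 0.03326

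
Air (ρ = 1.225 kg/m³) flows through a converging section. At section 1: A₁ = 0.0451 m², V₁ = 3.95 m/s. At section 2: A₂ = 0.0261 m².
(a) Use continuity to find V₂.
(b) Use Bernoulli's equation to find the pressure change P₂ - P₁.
(a) Continuity: A₁V₁=A₂V₂ -> V₂=A₁V₁/A₂=0.0451*3.95/0.0261=6.83 m/s
(b) Bernoulli: P₂-P₁=0.5*rho*(V₁^2-V₂^2)/1000=0.5*1.225*(3.95^2-6.83^2)/1000=-0.01902 kPa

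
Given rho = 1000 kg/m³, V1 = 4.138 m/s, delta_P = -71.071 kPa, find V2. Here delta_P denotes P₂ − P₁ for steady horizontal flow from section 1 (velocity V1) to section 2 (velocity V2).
Formula: \Delta P = \frac{1}{2} \rho (V_1^2 - V_2^2)
Substituting knowns: -71.071 = 0.5·1000·(4.138² − V2²)/1000
Solving for V2: V2 = √(4.138² − 2·(-71.071·1000)/1000) = 12.62 m/s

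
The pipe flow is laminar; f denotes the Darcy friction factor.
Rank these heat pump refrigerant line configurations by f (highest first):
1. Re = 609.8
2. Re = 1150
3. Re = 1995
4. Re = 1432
Case 1: f = 0.105
Case 2: f = 0.05565
Case 3: f = 0.03208
Case 4: f = 0.04469
Ranking (highest first): 1, 2, 4, 3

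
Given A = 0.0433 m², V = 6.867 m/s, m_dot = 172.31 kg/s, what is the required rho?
Formula: \dot{m} = \rho A V
Substituting knowns: 172.31 = rho·0.0433·6.867
Solving for rho: rho = 172.31/(0.0433·6.867) = 579.5 kg/m³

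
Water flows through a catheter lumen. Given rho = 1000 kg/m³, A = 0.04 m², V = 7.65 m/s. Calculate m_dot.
Formula: \dot{m} = \rho A V
m_dot = 1000·0.04·7.65 = 306 kg/s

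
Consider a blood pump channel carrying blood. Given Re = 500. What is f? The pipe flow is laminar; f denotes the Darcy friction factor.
Formula: f = \frac{64}{Re}
f = 64/500 = 0.128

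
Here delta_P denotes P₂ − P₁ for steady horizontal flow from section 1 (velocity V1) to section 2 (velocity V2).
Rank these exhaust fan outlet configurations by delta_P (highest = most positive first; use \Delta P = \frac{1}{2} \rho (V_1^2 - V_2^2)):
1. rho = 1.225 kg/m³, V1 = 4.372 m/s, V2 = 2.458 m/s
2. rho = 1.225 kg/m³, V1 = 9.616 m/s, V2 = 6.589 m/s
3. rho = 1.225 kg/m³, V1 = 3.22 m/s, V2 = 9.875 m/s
Case 1: delta_P = 0.008007 kPa
Case 2: delta_P = 0.03004 kPa
Case 3: delta_P = -0.05338 kPa
Ranking (highest first): 2, 1, 3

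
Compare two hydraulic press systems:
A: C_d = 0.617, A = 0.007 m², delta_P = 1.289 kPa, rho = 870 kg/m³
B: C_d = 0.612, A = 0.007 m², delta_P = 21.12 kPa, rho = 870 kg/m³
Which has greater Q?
Q(A) = 7.435 L/s, Q(B) = 29.85 L/s. Answer: B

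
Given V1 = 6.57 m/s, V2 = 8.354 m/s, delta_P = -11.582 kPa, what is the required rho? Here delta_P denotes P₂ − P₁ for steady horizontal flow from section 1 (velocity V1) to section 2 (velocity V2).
Formula: \Delta P = \frac{1}{2} \rho (V_1^2 - V_2^2)
Substituting knowns: -11.582 = 0.5·rho·(6.57² − 8.354²)/1000
Solving for rho: rho = 2·(-11.582·1000)/(6.57² − 8.354²) = 870 kg/m³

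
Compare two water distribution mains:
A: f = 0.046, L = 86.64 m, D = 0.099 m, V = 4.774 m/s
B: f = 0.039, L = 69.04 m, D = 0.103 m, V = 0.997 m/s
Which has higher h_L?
h_L(A) = 46.76 m, h_L(B) = 1.324 m. Answer: A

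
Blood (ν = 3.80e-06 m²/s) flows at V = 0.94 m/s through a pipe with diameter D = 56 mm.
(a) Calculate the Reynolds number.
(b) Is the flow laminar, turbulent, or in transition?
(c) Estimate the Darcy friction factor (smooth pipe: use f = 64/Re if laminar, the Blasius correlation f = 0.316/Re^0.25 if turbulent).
(a) Re = V·D/ν = 0.94·0.056/3.80e-06 = 13853
(b) Flow regime: turbulent (Re > 4000)
(c) Friction factor: f = 0.316/Re^0.25 = 0.316/13853^0.25 = 0.02913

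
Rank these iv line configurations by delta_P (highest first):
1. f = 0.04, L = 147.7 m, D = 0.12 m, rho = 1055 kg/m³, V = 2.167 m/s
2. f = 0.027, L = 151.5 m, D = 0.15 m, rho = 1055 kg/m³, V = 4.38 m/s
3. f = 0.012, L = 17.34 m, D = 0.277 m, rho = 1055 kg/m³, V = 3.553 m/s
Case 1: delta_P = 122 kPa
Case 2: delta_P = 276 kPa
Case 3: delta_P = 5.002 kPa
Ranking (highest first): 2, 1, 3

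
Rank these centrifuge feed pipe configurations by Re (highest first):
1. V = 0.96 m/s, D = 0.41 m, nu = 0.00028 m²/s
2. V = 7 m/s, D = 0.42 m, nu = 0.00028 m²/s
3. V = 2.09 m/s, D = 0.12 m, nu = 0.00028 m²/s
Case 1: Re = 1406
Case 2: Re = 10500
Case 3: Re = 895.7
Ranking (highest first): 2, 1, 3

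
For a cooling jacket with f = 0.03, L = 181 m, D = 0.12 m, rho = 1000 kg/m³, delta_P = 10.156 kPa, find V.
Formula: \Delta P = f \frac{L}{D} \frac{\rho V^2}{2}
Substituting knowns: 10.156 = 0.03·(181/0.12)·0.5·1000·V²/1000
Solving for V: V = √((10.156·1000)/(0.03·(181/0.12)·0.5·1000)) = 0.67 m/s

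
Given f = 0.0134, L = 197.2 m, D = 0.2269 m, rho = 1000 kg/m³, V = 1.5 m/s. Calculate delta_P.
Formula: \Delta P = f \frac{L}{D} \frac{\rho V^2}{2}
delta_P = 0.0134·(197.2/0.2269)·0.5·1000·1.5²/1000 = 13.1 kPa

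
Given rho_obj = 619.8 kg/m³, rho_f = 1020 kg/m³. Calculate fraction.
Formula: f_{sub} = \frac{\rho_{obj}}{\rho_f}
fraction = 619.8/1020 = 0.6076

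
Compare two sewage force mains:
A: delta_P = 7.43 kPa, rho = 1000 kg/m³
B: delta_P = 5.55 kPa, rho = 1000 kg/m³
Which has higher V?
V(A) = 3.855 m/s, V(B) = 3.332 m/s. Answer: A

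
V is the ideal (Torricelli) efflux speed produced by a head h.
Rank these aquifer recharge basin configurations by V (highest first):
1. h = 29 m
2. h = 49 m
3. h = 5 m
Case 1: V = 23.85 m/s
Case 2: V = 31.01 m/s
Case 3: V = 9.905 m/s
Ranking (highest first): 2, 1, 3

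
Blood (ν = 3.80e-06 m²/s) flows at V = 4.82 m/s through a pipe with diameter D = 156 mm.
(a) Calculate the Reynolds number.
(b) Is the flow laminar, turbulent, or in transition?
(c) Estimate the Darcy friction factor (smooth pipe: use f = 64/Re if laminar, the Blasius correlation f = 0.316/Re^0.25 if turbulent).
(a) Re = V·D/ν = 4.82·0.156/3.80e-06 = 197870
(b) Flow regime: turbulent (Re > 4000)
(c) Friction factor: f = 0.316/Re^0.25 = 0.316/197870^0.25 = 0.01498 (Blasius is strictly valid for Re ≲ 1e5; used here as the smooth-pipe estimate the problem specifies)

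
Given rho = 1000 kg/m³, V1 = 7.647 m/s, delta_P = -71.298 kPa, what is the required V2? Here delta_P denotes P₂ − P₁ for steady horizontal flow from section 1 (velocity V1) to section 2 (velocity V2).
Formula: \Delta P = \frac{1}{2} \rho (V_1^2 - V_2^2)
Substituting knowns: -71.298 = 0.5·1000·(7.647² − V2²)/1000
Solving for V2: V2 = √(7.647² − 2·(-71.298·1000)/1000) = 14.18 m/s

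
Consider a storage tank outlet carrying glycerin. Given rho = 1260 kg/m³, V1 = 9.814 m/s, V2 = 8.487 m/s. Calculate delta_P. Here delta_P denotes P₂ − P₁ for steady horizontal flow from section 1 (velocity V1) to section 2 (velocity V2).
Formula: \Delta P = \frac{1}{2} \rho (V_1^2 - V_2^2)
delta_P = 0.5·1260·(9.814² − 8.487²)/1000 = 15.3 kPa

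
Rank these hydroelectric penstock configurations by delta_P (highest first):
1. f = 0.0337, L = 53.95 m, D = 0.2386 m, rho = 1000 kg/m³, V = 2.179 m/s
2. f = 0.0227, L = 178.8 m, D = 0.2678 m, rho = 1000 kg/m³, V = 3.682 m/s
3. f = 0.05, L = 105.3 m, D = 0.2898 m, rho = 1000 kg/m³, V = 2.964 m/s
Case 1: delta_P = 18.09 kPa
Case 2: delta_P = 102.7 kPa
Case 3: delta_P = 79.8 kPa
Ranking (highest first): 2, 3, 1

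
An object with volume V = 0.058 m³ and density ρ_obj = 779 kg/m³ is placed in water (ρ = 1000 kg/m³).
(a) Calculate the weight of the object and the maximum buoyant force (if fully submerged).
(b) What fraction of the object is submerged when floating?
(a) W=rho_obj*g*V=779*9.81*0.058=443.2 N; F_B(max)=rho*g*V=1000*9.81*0.058=569.0 N
(b) Floating fraction=rho_obj/rho=779/1000=0.779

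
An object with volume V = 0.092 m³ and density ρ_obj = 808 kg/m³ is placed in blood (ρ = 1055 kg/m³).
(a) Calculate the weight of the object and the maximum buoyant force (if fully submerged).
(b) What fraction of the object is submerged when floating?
(a) W=rho_obj*g*V=808*9.81*0.092=729.2 N; F_B(max)=rho*g*V=1055*9.81*0.092=952.2 N
(b) Floating fraction=rho_obj/rho=808/1055=0.766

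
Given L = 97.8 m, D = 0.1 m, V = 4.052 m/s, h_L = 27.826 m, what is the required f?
Formula: h_L = f \frac{L}{D} \frac{V^2}{2g}
Substituting knowns: 27.826 = f·(97.8/0.1)·4.052²/(2·9.81)
Solving for f: f = 27.826·2·9.81/((97.8/0.1)·4.052²) = 0.034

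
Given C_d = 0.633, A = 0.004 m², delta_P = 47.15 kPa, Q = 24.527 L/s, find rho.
Formula: Q = C_d A \sqrt{\frac{2 \Delta P}{\rho}}
Substituting knowns: 24.527 = 0.633·0.004·√(2·(47.15·1000)/rho)·1000
Solving for rho: rho = 2·(47.15·1000)/((24.527/1000)/(0.633·0.004))² = 1005 kg/m³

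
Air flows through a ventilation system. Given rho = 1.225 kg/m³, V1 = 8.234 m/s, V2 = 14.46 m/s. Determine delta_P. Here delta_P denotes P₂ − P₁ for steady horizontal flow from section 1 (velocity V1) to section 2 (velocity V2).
Formula: \Delta P = \frac{1}{2} \rho (V_1^2 - V_2^2)
delta_P = 0.5·1.225·(8.234² − 14.46²)/1000 = -0.08654 kPa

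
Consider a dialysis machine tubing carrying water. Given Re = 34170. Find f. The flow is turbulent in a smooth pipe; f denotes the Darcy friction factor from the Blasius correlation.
Formula: f = \frac{0.316}{Re^{0.25}}
f = 0.316/34170^0.25 = 0.02324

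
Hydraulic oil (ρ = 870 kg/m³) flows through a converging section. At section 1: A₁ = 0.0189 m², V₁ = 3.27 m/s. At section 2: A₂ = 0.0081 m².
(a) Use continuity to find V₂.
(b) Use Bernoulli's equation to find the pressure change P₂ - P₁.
(a) Continuity: A₁V₁=A₂V₂ -> V₂=A₁V₁/A₂=0.0189*3.27/0.0081=7.63 m/s
(b) Bernoulli: P₂-P₁=0.5*rho*(V₁^2-V₂^2)/1000=0.5*870*(3.27^2-7.63^2)/1000=-20.67 kPa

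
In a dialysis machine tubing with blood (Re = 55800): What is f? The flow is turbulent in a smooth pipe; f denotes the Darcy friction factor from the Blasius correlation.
Formula: f = \frac{0.316}{Re^{0.25}}
f = 0.316/55800^0.25 = 0.02056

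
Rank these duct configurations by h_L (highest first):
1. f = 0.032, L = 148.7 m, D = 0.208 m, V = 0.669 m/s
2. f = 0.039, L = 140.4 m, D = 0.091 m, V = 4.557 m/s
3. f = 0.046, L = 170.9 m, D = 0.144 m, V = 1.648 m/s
Case 1: h_L = 0.5219 m
Case 2: h_L = 63.69 m
Case 3: h_L = 7.557 m
Ranking (highest first): 2, 3, 1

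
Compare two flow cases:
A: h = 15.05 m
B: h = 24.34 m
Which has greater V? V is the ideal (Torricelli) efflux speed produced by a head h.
V(A) = 17.18 m/s, V(B) = 21.85 m/s. Answer: B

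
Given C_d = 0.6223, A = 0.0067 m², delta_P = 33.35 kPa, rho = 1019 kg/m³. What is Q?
Formula: Q = C_d A \sqrt{\frac{2 \Delta P}{\rho}}
Q = 0.6223·0.0067·√(2·(33.35·1000)/1019)·1000 = 33.73 L/s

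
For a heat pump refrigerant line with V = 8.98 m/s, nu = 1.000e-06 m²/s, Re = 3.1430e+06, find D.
Formula: Re = \frac{V D}{\nu}
Substituting knowns: 3.1430e+06 = 8.98·D/1.000e-06
Solving for D: D = 3.1430e+06·1.000e-06/8.98 = 0.35 m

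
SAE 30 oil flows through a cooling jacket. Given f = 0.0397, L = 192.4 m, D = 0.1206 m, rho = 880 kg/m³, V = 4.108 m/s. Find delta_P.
Formula: \Delta P = f \frac{L}{D} \frac{\rho V^2}{2}
delta_P = 0.0397·(192.4/0.1206)·0.5·880·4.108²/1000 = 470.3 kPa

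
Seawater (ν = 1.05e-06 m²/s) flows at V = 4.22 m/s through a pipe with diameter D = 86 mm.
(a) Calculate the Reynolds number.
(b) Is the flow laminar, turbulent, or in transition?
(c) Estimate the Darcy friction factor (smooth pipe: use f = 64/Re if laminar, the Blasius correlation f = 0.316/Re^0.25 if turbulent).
(a) Re = V·D/ν = 4.22·0.086/1.05e-06 = 345640
(b) Flow regime: turbulent (Re > 4000)
(c) Friction factor: f = 0.316/Re^0.25 = 0.316/345640^0.25 = 0.01303 (Blasius is strictly valid for Re ≲ 1e5; used here as the smooth-pipe estimate the problem specifies)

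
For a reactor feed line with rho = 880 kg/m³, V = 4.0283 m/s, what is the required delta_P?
Formula: V = \sqrt{\frac{2 \Delta P}{\rho}}
Substituting knowns: 4.0283 = √(2·(delta_P·1000)/880)
Solving for delta_P: delta_P = 4.0283²·880/2/1000 = 7.14 kPa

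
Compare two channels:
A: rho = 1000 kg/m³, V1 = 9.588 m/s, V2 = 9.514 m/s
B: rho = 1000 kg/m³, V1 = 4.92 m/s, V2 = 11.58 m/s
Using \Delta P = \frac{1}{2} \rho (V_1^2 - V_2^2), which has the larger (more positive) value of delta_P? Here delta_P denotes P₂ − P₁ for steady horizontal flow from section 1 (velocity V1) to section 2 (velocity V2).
delta_P(A) = 0.7068 kPa, delta_P(B) = -54.94 kPa. Answer: A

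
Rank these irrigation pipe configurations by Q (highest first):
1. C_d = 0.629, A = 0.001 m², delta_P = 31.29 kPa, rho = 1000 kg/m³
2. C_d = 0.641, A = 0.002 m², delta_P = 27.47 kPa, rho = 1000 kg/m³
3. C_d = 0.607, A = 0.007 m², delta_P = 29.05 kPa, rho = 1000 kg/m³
Case 1: Q = 4.976 L/s
Case 2: Q = 9.502 L/s
Case 3: Q = 32.39 L/s
Ranking (highest first): 3, 2, 1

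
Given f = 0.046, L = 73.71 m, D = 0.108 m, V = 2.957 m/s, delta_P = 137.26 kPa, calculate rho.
Formula: \Delta P = f \frac{L}{D} \frac{\rho V^2}{2}
Substituting knowns: 137.26 = 0.046·(73.71/0.108)·0.5·rho·2.957²/1000
Solving for rho: rho = (137.26·1000)/(0.046·(73.71/0.108)·0.5·2.957²) = 1000 kg/m³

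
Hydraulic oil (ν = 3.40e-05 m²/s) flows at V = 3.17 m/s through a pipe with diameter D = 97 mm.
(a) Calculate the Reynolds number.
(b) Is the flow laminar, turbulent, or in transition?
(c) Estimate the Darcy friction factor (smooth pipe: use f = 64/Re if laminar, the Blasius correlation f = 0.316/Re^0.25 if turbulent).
(a) Re = V·D/ν = 3.17·0.097/3.40e-05 = 9043.8
(b) Flow regime: turbulent (Re > 4000)
(c) Friction factor: f = 0.316/Re^0.25 = 0.316/9043.8^0.25 = 0.0324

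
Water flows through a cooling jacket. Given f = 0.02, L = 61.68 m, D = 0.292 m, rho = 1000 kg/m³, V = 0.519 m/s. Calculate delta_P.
Formula: \Delta P = f \frac{L}{D} \frac{\rho V^2}{2}
delta_P = 0.02·(61.68/0.292)·0.5·1000·0.519²/1000 = 0.569 kPa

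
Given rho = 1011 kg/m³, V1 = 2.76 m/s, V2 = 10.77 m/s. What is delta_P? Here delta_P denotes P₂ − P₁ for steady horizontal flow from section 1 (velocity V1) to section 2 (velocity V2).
Formula: \Delta P = \frac{1}{2} \rho (V_1^2 - V_2^2)
delta_P = 0.5·1011·(2.76² − 10.77²)/1000 = -54.78 kPa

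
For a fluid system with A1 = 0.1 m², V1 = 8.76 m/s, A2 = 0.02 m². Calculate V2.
Formula: V_2 = \frac{A_1 V_1}{A_2}
V2 = 0.1·8.76/0.02 = 43.8 m/s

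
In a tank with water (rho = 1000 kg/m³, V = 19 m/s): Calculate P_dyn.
Formula: P_{dyn} = \frac{1}{2} \rho V^2
P_dyn = 0.5·1000·19²/1000 = 180.5 kPa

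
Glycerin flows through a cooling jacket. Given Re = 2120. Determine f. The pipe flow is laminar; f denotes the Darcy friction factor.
Formula: f = \frac{64}{Re}
f = 64/2120 = 0.03019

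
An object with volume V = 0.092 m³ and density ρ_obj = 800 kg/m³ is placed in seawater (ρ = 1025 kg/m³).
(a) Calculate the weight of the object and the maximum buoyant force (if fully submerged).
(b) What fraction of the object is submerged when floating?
(a) W=rho_obj*g*V=800*9.81*0.092=722.0 N; F_B(max)=rho*g*V=1025*9.81*0.092=925.1 N
(b) Floating fraction=rho_obj/rho=800/1025=0.780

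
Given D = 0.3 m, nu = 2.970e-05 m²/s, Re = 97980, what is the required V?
Formula: Re = \frac{V D}{\nu}
Substituting knowns: 97980 = V·0.3/2.970e-05
Solving for V: V = 97980·2.970e-05/0.3 = 9.7 m/s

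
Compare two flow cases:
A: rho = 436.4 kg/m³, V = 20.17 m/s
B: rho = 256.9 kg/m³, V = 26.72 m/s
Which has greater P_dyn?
P_dyn(A) = 88.77 kPa, P_dyn(B) = 91.71 kPa. Answer: B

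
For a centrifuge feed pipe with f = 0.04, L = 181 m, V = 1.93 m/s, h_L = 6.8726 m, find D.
Formula: h_L = f \frac{L}{D} \frac{V^2}{2g}
Substituting knowns: 6.8726 = 0.04·(181/D)·1.93²/(2·9.81)
Solving for D: D = 0.04·181·1.93²/(2·9.81·6.8726) = 0.2 m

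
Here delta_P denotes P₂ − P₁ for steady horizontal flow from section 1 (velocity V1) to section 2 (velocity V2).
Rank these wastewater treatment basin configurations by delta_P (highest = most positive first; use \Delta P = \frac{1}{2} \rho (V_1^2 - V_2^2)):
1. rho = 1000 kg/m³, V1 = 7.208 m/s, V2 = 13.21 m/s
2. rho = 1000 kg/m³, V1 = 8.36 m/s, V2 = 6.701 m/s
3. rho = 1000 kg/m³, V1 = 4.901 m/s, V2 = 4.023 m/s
Case 1: delta_P = -61.27 kPa
Case 2: delta_P = 12.49 kPa
Case 3: delta_P = 3.918 kPa
Ranking (highest first): 2, 3, 1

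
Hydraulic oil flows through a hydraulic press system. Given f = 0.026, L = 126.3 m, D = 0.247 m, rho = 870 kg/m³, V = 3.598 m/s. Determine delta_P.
Formula: \Delta P = f \frac{L}{D} \frac{\rho V^2}{2}
delta_P = 0.026·(126.3/0.247)·0.5·870·3.598²/1000 = 74.87 kPa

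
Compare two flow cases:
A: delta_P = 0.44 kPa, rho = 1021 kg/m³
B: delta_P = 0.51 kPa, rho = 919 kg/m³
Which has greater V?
V(A) = 0.9284 m/s, V(B) = 1.054 m/s. Answer: B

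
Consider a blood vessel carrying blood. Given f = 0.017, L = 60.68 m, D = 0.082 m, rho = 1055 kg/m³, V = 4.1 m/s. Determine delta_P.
Formula: \Delta P = f \frac{L}{D} \frac{\rho V^2}{2}
delta_P = 0.017·(60.68/0.082)·0.5·1055·4.1²/1000 = 111.6 kPa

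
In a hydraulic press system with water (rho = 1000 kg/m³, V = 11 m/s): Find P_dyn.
Formula: P_{dyn} = \frac{1}{2} \rho V^2
P_dyn = 0.5·1000·11²/1000 = 60.5 kPa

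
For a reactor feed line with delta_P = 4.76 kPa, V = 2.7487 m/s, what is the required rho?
Formula: V = \sqrt{\frac{2 \Delta P}{\rho}}
Substituting knowns: 2.7487 = √(2·(4.76·1000)/rho)
Solving for rho: rho = 2·(4.76·1000)/2.7487² = 1260 kg/m³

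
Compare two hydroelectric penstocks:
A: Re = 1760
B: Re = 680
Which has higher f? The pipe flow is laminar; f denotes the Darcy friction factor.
f(A) = 0.03636, f(B) = 0.09412. Answer: B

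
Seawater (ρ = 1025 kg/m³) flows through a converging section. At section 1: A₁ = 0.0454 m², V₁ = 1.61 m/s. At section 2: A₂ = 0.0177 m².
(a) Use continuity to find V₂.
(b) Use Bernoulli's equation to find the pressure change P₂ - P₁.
(a) Continuity: A₁V₁=A₂V₂ -> V₂=A₁V₁/A₂=0.0454*1.61/0.0177=4.13 m/s
(b) Bernoulli: P₂-P₁=0.5*rho*(V₁^2-V₂^2)/1000=0.5*1025*(1.61^2-4.13^2)/1000=-7.413 kPa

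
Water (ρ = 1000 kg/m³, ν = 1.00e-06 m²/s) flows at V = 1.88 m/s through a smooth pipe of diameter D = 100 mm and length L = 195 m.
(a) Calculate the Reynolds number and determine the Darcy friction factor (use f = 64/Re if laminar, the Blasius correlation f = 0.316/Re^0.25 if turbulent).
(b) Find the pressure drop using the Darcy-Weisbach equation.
(a) Re = V·D/ν = 1.88·0.1/1.00e-06 = 188000 → turbulent (Re > 4000); f = 0.316/Re^0.25 = 0.316/188000^0.25 = 0.015176 (Blasius is strictly valid for Re ≲ 1e5; used here as the smooth-pipe estimate the problem specifies)
(b) Darcy-Weisbach: ΔP = f·(L/D)·½ρV²/1000 = 0.015176·(195/0.100)·½·1000·1.88²/1000 = 52.3 kPa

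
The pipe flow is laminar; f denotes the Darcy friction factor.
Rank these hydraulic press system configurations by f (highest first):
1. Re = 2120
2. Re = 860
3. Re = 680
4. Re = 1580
Case 1: f = 0.03019
Case 2: f = 0.07442
Case 3: f = 0.09412
Case 4: f = 0.04051
Ranking (highest first): 3, 2, 4, 1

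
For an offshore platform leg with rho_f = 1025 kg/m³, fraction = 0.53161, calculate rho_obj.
Formula: f_{sub} = \frac{\rho_{obj}}{\rho_f}
Substituting knowns: 0.53161 = rho_obj/1025
Solving for rho_obj: rho_obj = 0.53161·1025 = 544.9 kg/m³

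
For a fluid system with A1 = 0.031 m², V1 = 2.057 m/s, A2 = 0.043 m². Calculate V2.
Formula: V_2 = \frac{A_1 V_1}{A_2}
V2 = 0.031·2.057/0.043 = 1.483 m/s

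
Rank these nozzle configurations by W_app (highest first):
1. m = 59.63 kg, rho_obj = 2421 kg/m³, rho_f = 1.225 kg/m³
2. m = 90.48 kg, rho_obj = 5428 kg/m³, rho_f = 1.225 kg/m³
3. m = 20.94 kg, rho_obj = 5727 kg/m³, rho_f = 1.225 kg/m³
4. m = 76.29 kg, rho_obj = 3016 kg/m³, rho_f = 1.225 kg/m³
Case 1: W_app = 584.7 N
Case 2: W_app = 887.4 N
Case 3: W_app = 205.4 N
Case 4: W_app = 748.1 N
Ranking (highest first): 2, 4, 1, 3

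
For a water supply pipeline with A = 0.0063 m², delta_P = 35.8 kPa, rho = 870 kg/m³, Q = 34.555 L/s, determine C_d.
Formula: Q = C_d A \sqrt{\frac{2 \Delta P}{\rho}}
Substituting knowns: 34.555 = C_d·0.0063·√(2·(35.8·1000)/870)·1000
Solving for C_d: C_d = (34.555/1000)/(0.0063·√(2·(35.8·1000)/870)) = 0.6046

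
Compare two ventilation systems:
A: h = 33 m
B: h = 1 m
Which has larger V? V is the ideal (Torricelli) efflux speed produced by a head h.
V(A) = 25.45 m/s, V(B) = 4.429 m/s. Answer: A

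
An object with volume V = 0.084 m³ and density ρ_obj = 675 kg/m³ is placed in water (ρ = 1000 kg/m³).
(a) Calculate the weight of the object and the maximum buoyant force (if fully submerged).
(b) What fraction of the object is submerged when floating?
(a) W=rho_obj*g*V=675*9.81*0.084=556.2 N; F_B(max)=rho*g*V=1000*9.81*0.084=824.0 N
(b) Floating fraction=rho_obj/rho=675/1000=0.675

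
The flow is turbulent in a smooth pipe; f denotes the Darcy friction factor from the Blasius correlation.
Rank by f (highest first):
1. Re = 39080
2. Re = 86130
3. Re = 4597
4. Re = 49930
Case 1: f = 0.02247
Case 2: f = 0.01845
Case 3: f = 0.03838
Case 4: f = 0.02114
Ranking (highest first): 3, 1, 4, 2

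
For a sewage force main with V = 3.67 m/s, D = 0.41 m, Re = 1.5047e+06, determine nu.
Formula: Re = \frac{V D}{\nu}
Substituting knowns: 1.5047e+06 = 3.67·0.41/nu
Solving for nu: nu = 3.67·0.41/1.5047e+06 = 1.000e-06 m²/s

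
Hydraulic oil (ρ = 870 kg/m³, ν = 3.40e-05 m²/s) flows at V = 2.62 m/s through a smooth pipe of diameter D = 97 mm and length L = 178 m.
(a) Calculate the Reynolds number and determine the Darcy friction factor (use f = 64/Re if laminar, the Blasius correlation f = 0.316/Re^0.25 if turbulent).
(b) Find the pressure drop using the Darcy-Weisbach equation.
(a) Re = V·D/ν = 2.62·0.097/3.40e-05 = 7474.7 → turbulent (Re > 4000); f = 0.316/Re^0.25 = 0.316/7474.7^0.25 = 0.033985
(b) Darcy-Weisbach: ΔP = f·(L/D)·½ρV²/1000 = 0.033985·(178/0.097)·½·870·2.62²/1000 = 186.2 kPa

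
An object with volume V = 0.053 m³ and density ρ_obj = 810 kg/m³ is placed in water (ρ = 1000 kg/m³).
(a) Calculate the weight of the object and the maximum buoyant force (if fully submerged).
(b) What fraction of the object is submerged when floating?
(a) W=rho_obj*g*V=810*9.81*0.053=421.1 N; F_B(max)=rho*g*V=1000*9.81*0.053=519.9 N
(b) Floating fraction=rho_obj/rho=810/1000=0.810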